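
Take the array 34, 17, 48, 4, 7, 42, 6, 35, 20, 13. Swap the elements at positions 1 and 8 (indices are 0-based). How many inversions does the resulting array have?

There are 26 inversions.

Positions 1 and 8 hold 17 and 20; after swapping, the array is [34, 20, 48, 4, 7, 42, 6, 35, 17, 13].
Sweep left to right; for each value list the smaller values that follow it:
34 → 20, 4, 7, 6, 17, 13 → 6
20 → 4, 7, 6, 17, 13 → 5
48 → 4, 7, 42, 6, 35, 17, 13 → 7
4 → none → 0
7 → 6 → 1
42 → 6, 35, 17, 13 → 4
6 → none → 0
35 → 17, 13 → 2
17 → 13 → 1
13 → none → 0
Sum: 6 + 5 + 7 + 0 + 1 + 4 + 0 + 2 + 1 + 0 = 26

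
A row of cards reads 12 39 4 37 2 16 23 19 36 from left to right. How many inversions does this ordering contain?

For each element, count later entries that are smaller:
12 → 4, 2 → 2
39 → 4, 37, 2, 16, 23, 19, 36 → 7
4 → 2 → 1
37 → 2, 16, 23, 19, 36 → 5
2 → none → 0
16 → none → 0
23 → 19 → 1
19 → none → 0
36 → none → 0
Sum: 2 + 7 + 1 + 5 + 0 + 0 + 1 + 0 + 0 = 16

There are 16 inversions.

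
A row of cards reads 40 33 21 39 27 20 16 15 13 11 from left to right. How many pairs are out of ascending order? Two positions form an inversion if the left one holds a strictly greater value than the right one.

Element-by-element contributions:
40 → 33, 21, 39, 27, 20, 16, 15, 13, 11 → 9
33 → 21, 27, 20, 16, 15, 13, 11 → 7
21 → 20, 16, 15, 13, 11 → 5
39 → 27, 20, 16, 15, 13, 11 → 6
27 → 20, 16, 15, 13, 11 → 5
20 → 16, 15, 13, 11 → 4
16 → 15, 13, 11 → 3
15 → 13, 11 → 2
13 → 11 → 1
11 → none → 0
Sum: 9 + 7 + 5 + 6 + 5 + 4 + 3 + 2 + 1 + 0 = 42

42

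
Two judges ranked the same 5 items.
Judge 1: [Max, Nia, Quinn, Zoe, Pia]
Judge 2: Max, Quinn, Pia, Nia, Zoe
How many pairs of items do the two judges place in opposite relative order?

3 discordant pairs

Assign each item its position (1..5) in the first ordering, then rewrite the second ordering as that position sequence:
positions: Max→1, Nia→2, Quinn→3, Zoe→4, Pia→5
second ordering as positions: [1, 3, 5, 2, 4]
Discordant pairs = inversions in this position sequence.
1: 0
3: 2 → 1
5: 2, 4 → 2
2: 0
4: 0
Total: 0 + 1 + 2 + 0 + 0 = 3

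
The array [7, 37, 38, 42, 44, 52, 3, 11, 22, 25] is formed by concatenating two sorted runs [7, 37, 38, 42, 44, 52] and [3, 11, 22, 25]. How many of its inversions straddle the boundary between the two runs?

21

Count, for every r in R, how many entries of L exceed r:
r = 3: 7, 37, 38, 42, 44, 52 → 6
r = 11: 37, 38, 42, 44, 52 → 5
r = 22: 37, 38, 42, 44, 52 → 5
r = 25: 37, 38, 42, 44, 52 → 5
Cross-inversions: 6 + 5 + 5 + 5 = 21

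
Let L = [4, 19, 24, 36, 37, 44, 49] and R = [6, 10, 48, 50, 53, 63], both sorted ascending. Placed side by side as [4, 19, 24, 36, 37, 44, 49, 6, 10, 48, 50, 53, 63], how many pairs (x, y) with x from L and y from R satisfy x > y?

13

For each element r of the right run, count left-run elements greater than r:
r = 6: 19, 24, 36, 37, 44, 49 → 6
r = 10: 19, 24, 36, 37, 44, 49 → 6
r = 48: 49 → 1
r = 50: none → 0
r = 53: none → 0
r = 63: none → 0
Cross-inversions: 6 + 6 + 1 + 0 + 0 + 0 = 13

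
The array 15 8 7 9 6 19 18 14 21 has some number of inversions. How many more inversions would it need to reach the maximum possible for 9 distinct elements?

24

Maximum inversions for 9 distinct elements is C(9, 2) = 9·8/2 = 36.
Current inversions — for each element, count later smaller elements:
15: 5
8: 2
7: 1
9: 1
6: 0
19: 2
18: 1
14: 0
21: 0
Current total: 5 + 2 + 1 + 1 + 0 + 2 + 1 + 0 + 0 = 12
Shortfall: 36 − 12 = 24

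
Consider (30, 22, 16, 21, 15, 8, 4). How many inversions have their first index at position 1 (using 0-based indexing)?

5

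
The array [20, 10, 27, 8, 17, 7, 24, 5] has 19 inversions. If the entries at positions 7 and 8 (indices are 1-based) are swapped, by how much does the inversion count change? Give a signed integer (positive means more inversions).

-1

Positions 7 and 8 hold 24 and 5; after swapping, the array is [20, 10, 27, 8, 17, 7, 5, 24].
Element-by-element contributions:
20: 5
10: 3
27: 5
8: 2
17: 2
7: 1
5: 0
24: 0
Sum: 5 + 3 + 5 + 2 + 2 + 1 + 0 + 0 = 18
Change: 18 − 19 = -1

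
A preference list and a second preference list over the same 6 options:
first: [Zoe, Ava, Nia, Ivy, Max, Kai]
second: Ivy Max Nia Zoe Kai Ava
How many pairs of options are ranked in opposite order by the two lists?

There are 9 pairs.

Assign each item its position (1..6) in the first ordering, then rewrite the second ordering as that position sequence:
positions: Zoe→1, Ava→2, Nia→3, Ivy→4, Max→5, Kai→6
second ordering as positions: [4, 5, 3, 1, 6, 2]
Discordant pairs = inversions in this position sequence.
4: 3, 1, 2 → 3
5: 3, 1, 2 → 3
3: 1, 2 → 2
1: 0
6: 2 → 1
2: 0
Total: 3 + 3 + 2 + 0 + 1 + 0 = 9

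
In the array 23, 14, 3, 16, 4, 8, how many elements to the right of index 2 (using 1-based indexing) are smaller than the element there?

3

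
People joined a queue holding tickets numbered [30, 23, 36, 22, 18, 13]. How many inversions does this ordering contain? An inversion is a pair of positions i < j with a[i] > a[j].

For each element, count later entries that are smaller:
30: 4
23: 3
36: 3
22: 2
18: 1
13: 0
Sum: 4 + 3 + 3 + 2 + 1 + 0 = 13

13 inversions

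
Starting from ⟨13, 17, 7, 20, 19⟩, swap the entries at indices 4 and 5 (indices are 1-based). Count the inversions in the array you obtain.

Positions 4 and 5 hold 20 and 19; after swapping, the array is [13, 17, 7, 19, 20].
Element-by-element contributions:
13: 1
17: 1
7: 0
19: 0
20: 0
Sum: 1 + 1 + 0 + 0 + 0 = 2

2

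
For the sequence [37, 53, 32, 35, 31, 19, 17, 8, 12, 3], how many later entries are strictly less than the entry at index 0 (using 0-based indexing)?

8 such elements

The element at index 0 is 37.
Elements after it: 53, 32, 35, 31, 19, 17, 8, 12, 3
Those smaller than 37: 32, 35, 31, 19, 17, 8, 12, 3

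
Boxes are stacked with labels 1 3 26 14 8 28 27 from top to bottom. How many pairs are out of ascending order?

4

Sweep left to right; for each value list the smaller values that follow it:
1 → none → 0
3 → none → 0
26 → 14, 8 → 2
14 → 8 → 1
8 → none → 0
28 → 27 → 1
27 → none → 0
Sum: 0 + 0 + 2 + 1 + 0 + 1 + 0 = 4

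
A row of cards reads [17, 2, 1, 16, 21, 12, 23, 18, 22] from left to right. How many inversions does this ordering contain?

10 out-of-order pairs

Element-by-element contributions:
17 → 2, 1, 16, 12 → 4
2 → 1 → 1
1 → none → 0
16 → 12 → 1
21 → 12, 18 → 2
12 → none → 0
23 → 18, 22 → 2
18 → none → 0
22 → none → 0
Sum: 4 + 1 + 0 + 1 + 2 + 0 + 2 + 0 + 0 = 10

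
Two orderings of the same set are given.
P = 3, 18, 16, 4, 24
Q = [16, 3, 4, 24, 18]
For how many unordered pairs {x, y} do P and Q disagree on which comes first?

Assign each item its position (1..5) in the first ordering, then rewrite the second ordering as that position sequence:
positions: 3→1, 18→2, 16→3, 4→4, 24→5
second ordering as positions: [3, 1, 4, 5, 2]
Discordant pairs = inversions in this position sequence.
3: 1, 2 → 2
1: 0
4: 2 → 1
5: 2 → 1
2: 0
Total: 2 + 0 + 1 + 1 + 0 = 4

4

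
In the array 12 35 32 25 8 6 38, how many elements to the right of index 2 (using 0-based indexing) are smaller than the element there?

3 such elements

The element at index 2 is 32.
Elements after it: 25, 8, 6, 38
Those smaller than 32: 25, 8, 6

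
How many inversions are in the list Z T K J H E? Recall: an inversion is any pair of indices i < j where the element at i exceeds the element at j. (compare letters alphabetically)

For each element, count later entries that are smaller:
Z → T, K, J, H, E → 5
T → K, J, H, E → 4
K → J, H, E → 3
J → H, E → 2
H → E → 1
E → none → 0
Sum: 5 + 4 + 3 + 2 + 1 + 0 = 15

15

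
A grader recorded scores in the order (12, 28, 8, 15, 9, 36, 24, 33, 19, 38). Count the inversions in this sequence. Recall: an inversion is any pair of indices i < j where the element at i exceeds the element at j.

13 out-of-order pairs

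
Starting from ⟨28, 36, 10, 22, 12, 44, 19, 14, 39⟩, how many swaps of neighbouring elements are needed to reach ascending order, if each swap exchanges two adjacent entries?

The minimum number of adjacent swaps to sort an array equals its inversion count, since every such swap removes exactly one inversion.
Count inversions — for each element, later elements that are smaller:
28: 10, 22, 12, 19, 14 → 5
36: 10, 22, 12, 19, 14 → 5
10: none → 0
22: 12, 19, 14 → 3
12: none → 0
44: 19, 14, 39 → 3
19: 14 → 1
14: none → 0
39: none → 0
Total inversions: 5 + 5 + 0 + 3 + 0 + 3 + 1 + 0 + 0 = 17

17 adjacent swaps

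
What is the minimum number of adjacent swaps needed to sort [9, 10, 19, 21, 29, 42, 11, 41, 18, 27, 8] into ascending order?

There are 23 adjacent swaps.

The minimum number of adjacent swaps to sort an array equals its inversion count, since every such swap removes exactly one inversion.
Count inversions — for each element, later elements that are smaller:
9: 8 → 1
10: 8 → 1
19: 11, 18, 8 → 3
21: 11, 18, 8 → 3
29: 11, 18, 27, 8 → 4
42: 11, 41, 18, 27, 8 → 5
11: 8 → 1
41: 18, 27, 8 → 3
18: 8 → 1
27: 8 → 1
8: none → 0
Total inversions: 1 + 1 + 3 + 3 + 4 + 5 + 1 + 3 + 1 + 1 + 0 = 23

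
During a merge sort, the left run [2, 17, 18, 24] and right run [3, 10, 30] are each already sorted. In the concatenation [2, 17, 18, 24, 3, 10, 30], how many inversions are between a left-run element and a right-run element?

6 split inversions

For each element r of the right run, count left-run elements greater than r:
r = 3: 17, 18, 24 → 3
r = 10: 17, 18, 24 → 3
r = 30: none → 0
Cross-inversions: 3 + 3 + 0 = 6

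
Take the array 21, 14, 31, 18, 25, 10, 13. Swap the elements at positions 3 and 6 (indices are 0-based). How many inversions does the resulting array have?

13

Positions 3 and 6 hold 18 and 13; after swapping, the array is [21, 14, 31, 13, 25, 10, 18].
Count, for each position, how many later elements it exceeds:
21: 4
14: 2
31: 4
13: 1
25: 2
10: 0
18: 0
Sum: 4 + 2 + 4 + 1 + 2 + 0 + 0 = 13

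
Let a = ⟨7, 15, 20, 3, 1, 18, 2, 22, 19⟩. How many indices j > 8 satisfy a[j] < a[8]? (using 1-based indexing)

1

The element at index 8 is 22.
Elements after it: 19
Those smaller than 22: 19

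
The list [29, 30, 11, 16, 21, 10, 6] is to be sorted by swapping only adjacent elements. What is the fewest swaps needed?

The minimum number of adjacent swaps to sort an array equals its inversion count, since every such swap removes exactly one inversion.
Count inversions — for each element, later elements that are smaller:
29: 11, 16, 21, 10, 6 → 5
30: 11, 16, 21, 10, 6 → 5
11: 10, 6 → 2
16: 10, 6 → 2
21: 10, 6 → 2
10: 6 → 1
6: none → 0
Total inversions: 5 + 5 + 2 + 2 + 2 + 1 + 0 = 17

There are 17 adjacent swaps.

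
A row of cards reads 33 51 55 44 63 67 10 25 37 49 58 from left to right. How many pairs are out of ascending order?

25

Element-by-element contributions:
33 → 10, 25 → 2
51 → 44, 10, 25, 37, 49 → 5
55 → 44, 10, 25, 37, 49 → 5
44 → 10, 25, 37 → 3
63 → 10, 25, 37, 49, 58 → 5
67 → 10, 25, 37, 49, 58 → 5
10 → none → 0
25 → none → 0
37 → none → 0
49 → none → 0
58 → none → 0
Sum: 2 + 5 + 5 + 3 + 5 + 5 + 0 + 0 + 0 + 0 + 0 = 25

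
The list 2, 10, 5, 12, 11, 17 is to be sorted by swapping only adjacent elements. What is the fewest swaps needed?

2 swaps

Each adjacent swap fixes exactly one inversion, so the minimum swap count equals the number of inversions.
Count inversions — for each element, later elements that are smaller:
2: none → 0
10: 5 → 1
5: none → 0
12: 11 → 1
11: none → 0
17: none → 0
Total inversions: 0 + 1 + 0 + 1 + 0 + 0 = 2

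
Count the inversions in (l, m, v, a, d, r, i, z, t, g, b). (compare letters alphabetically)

Sweep left to right; for each value list the smaller values that follow it:
l → a, d, i, g, b → 5
m → a, d, i, g, b → 5
v → a, d, r, i, t, g, b → 7
a → none → 0
d → b → 1
r → i, g, b → 3
i → g, b → 2
z → t, g, b → 3
t → g, b → 2
g → b → 1
b → none → 0
Sum: 5 + 5 + 7 + 0 + 1 + 3 + 2 + 3 + 2 + 1 + 0 = 29

29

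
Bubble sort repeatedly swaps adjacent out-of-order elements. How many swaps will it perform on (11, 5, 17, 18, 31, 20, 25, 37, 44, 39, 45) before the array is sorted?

Minimum adjacent swaps = number of inversions (each swap of adjacent out-of-order elements removes one inversion and no swap can remove more).
Count inversions — for each element, later elements that are smaller:
11: 5 → 1
5: none → 0
17: none → 0
18: none → 0
31: 20, 25 → 2
20: none → 0
25: none → 0
37: none → 0
44: 39 → 1
39: none → 0
45: none → 0
Total inversions: 1 + 0 + 0 + 0 + 2 + 0 + 0 + 0 + 1 + 0 + 0 = 4

4 swaps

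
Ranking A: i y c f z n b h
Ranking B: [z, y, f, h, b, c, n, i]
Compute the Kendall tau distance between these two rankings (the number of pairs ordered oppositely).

16 discordant pairs

Assign each item its position (1..8) in the first ordering, then rewrite the second ordering as that position sequence:
positions: i→1, y→2, c→3, f→4, z→5, n→6, b→7, h→8
second ordering as positions: [5, 2, 4, 8, 7, 3, 6, 1]
Discordant pairs = inversions in this position sequence.
5: 2, 4, 3, 1 → 4
2: 1 → 1
4: 3, 1 → 2
8: 7, 3, 6, 1 → 4
7: 3, 6, 1 → 3
3: 1 → 1
6: 1 → 1
1: 0
Total: 4 + 1 + 2 + 4 + 3 + 1 + 1 + 0 = 16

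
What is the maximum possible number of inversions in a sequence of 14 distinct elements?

The maximum occurs when the array is in strictly decreasing order: every one of the C(14, 2) pairs is inverted.
C(14, 2) = 14·13/2 = 91

There are 91 inversions.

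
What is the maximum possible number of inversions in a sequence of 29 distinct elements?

406 inversions

The maximum occurs when the array is in strictly decreasing order: every one of the C(29, 2) pairs is inverted.
C(29, 2) = 29·28/2 = 406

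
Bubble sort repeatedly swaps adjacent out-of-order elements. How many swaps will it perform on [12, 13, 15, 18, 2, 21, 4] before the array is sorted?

9

Minimum adjacent swaps = number of inversions (each swap of adjacent out-of-order elements removes one inversion and no swap can remove more).
Count inversions — for each element, later elements that are smaller:
12: 2, 4 → 2
13: 2, 4 → 2
15: 2, 4 → 2
18: 2, 4 → 2
2: none → 0
21: 4 → 1
4: none → 0
Total inversions: 2 + 2 + 2 + 2 + 0 + 1 + 0 = 9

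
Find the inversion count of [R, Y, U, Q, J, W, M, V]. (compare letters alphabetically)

Count, for each position, how many later elements it exceeds:
R: 3
Y: 6
U: 3
Q: 2
J: 0
W: 2
M: 0
V: 0
Sum: 3 + 6 + 3 + 2 + 0 + 2 + 0 + 0 = 16

16 out-of-order pairs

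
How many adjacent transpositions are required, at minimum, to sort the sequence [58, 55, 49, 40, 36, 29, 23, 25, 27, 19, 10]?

Each adjacent swap fixes exactly one inversion, so the minimum swap count equals the number of inversions.
Count inversions — for each element, later elements that are smaller:
58: 55, 49, 40, 36, 29, 23, 25, 27, 19, 10 → 10
55: 49, 40, 36, 29, 23, 25, 27, 19, 10 → 9
49: 40, 36, 29, 23, 25, 27, 19, 10 → 8
40: 36, 29, 23, 25, 27, 19, 10 → 7
36: 29, 23, 25, 27, 19, 10 → 6
29: 23, 25, 27, 19, 10 → 5
23: 19, 10 → 2
25: 19, 10 → 2
27: 19, 10 → 2
19: 10 → 1
10: none → 0
Total inversions: 10 + 9 + 8 + 7 + 6 + 5 + 2 + 2 + 2 + 1 + 0 = 52

52 adjacent swaps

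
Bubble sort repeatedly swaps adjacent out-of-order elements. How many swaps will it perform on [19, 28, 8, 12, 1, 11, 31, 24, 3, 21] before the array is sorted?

23 swaps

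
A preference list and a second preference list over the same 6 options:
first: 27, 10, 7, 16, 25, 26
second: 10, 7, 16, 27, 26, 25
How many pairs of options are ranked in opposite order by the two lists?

4

Assign each item its position (1..6) in the first ordering, then rewrite the second ordering as that position sequence:
positions: 27→1, 10→2, 7→3, 16→4, 25→5, 26→6
second ordering as positions: [2, 3, 4, 1, 6, 5]
Discordant pairs = inversions in this position sequence.
2: 1 → 1
3: 1 → 1
4: 1 → 1
1: 0
6: 5 → 1
5: 0
Total: 1 + 1 + 1 + 0 + 1 + 0 = 4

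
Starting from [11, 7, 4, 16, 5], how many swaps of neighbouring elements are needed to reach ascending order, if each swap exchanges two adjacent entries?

6

Minimum adjacent swaps = number of inversions (each swap of adjacent out-of-order elements removes one inversion and no swap can remove more).
Count inversions — for each element, later elements that are smaller:
11: 7, 4, 5 → 3
7: 4, 5 → 2
4: none → 0
16: 5 → 1
5: none → 0
Total inversions: 3 + 2 + 0 + 1 + 0 = 6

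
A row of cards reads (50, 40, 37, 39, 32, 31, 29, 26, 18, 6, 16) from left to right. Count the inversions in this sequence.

There are 53 out-of-order pairs.

For each element, count later entries that are smaller:
50 → 40, 37, 39, 32, 31, 29, 26, 18, 6, 16 → 10
40 → 37, 39, 32, 31, 29, 26, 18, 6, 16 → 9
37 → 32, 31, 29, 26, 18, 6, 16 → 7
39 → 32, 31, 29, 26, 18, 6, 16 → 7
32 → 31, 29, 26, 18, 6, 16 → 6
31 → 29, 26, 18, 6, 16 → 5
29 → 26, 18, 6, 16 → 4
26 → 18, 6, 16 → 3
18 → 6, 16 → 2
6 → none → 0
16 → none → 0
Sum: 10 + 9 + 7 + 7 + 6 + 5 + 4 + 3 + 2 + 0 + 0 = 53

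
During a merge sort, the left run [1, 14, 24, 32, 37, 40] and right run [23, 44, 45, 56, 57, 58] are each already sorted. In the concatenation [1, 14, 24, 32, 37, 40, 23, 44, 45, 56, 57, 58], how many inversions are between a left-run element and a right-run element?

4 split inversions

Take each right-half value and tally the left-half values above it:
r = 23: 24, 32, 37, 40 → 4
r = 44: none → 0
r = 45: none → 0
r = 56: none → 0
r = 57: none → 0
r = 58: none → 0
Cross-inversions: 4 + 0 + 0 + 0 + 0 + 0 = 4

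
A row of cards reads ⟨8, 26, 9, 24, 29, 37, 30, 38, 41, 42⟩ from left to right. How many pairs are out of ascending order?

3 inversions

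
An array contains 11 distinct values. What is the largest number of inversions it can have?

55

A reversed (strictly descending) arrangement makes every pair an inversion, giving C(11, 2) inversions.
C(11, 2) = 11·10/2 = 55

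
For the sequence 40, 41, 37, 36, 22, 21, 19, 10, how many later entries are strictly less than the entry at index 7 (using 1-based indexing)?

The element at index 7 is 19.
Elements after it: 10
Those smaller than 19: 10

1 such element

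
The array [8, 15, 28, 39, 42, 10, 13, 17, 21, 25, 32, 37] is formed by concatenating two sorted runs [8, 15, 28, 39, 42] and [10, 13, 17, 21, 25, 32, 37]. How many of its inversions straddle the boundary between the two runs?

Count, for every r in R, how many entries of L exceed r:
r = 10: 15, 28, 39, 42 → 4
r = 13: 15, 28, 39, 42 → 4
r = 17: 28, 39, 42 → 3
r = 21: 28, 39, 42 → 3
r = 25: 28, 39, 42 → 3
r = 32: 39, 42 → 2
r = 37: 39, 42 → 2
Cross-inversions: 4 + 4 + 3 + 3 + 3 + 2 + 2 = 21

21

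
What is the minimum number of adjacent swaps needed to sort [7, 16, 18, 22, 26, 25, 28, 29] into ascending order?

1 swap

Each adjacent swap fixes exactly one inversion, so the minimum swap count equals the number of inversions.
Count inversions — for each element, later elements that are smaller:
7: none → 0
16: none → 0
18: none → 0
22: none → 0
26: 25 → 1
25: none → 0
28: none → 0
29: none → 0
Total inversions: 0 + 0 + 0 + 0 + 1 + 0 + 0 + 0 = 1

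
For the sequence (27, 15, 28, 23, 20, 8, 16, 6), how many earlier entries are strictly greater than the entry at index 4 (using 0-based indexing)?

3 such elements

The element at index 4 is 20.
Elements before it: 27, 15, 28, 23
Those larger than 20: 27, 28, 23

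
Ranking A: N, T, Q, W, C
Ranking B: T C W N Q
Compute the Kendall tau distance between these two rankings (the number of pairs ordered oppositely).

Assign each item its position (1..5) in the first ordering, then rewrite the second ordering as that position sequence:
positions: N→1, T→2, Q→3, W→4, C→5
second ordering as positions: [2, 5, 4, 1, 3]
Discordant pairs = inversions in this position sequence.
2: 1 → 1
5: 4, 1, 3 → 3
4: 1, 3 → 2
1: 0
3: 0
Total: 1 + 3 + 2 + 0 + 0 = 6

6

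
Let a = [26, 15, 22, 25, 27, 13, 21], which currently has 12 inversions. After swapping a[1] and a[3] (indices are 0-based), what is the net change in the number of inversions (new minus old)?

Positions 1 and 3 hold 15 and 25; after swapping, the array is [26, 25, 22, 15, 27, 13, 21].
Sweep left to right; for each value list the smaller values that follow it:
26: 5
25: 4
22: 3
15: 1
27: 2
13: 0
21: 0
Sum: 5 + 4 + 3 + 1 + 2 + 0 + 0 = 15
Change: 15 − 12 = +3

+3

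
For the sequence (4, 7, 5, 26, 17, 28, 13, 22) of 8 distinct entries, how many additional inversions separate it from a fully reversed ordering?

Maximum inversions for 8 distinct elements is C(8, 2) = 8·7/2 = 28.
Current inversions — for each element, count later smaller elements:
4: 0
7: 1
5: 0
26: 3
17: 1
28: 2
13: 0
22: 0
Current total: 0 + 1 + 0 + 3 + 1 + 2 + 0 + 0 = 7
Shortfall: 28 − 7 = 21

21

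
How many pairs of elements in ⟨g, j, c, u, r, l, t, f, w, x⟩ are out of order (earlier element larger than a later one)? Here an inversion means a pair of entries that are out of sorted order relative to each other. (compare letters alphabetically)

Count, for each position, how many later elements it exceeds:
g → c, f → 2
j → c, f → 2
c → none → 0
u → r, l, t, f → 4
r → l, f → 2
l → f → 1
t → f → 1
f → none → 0
w → none → 0
x → none → 0
Sum: 2 + 2 + 0 + 4 + 2 + 1 + 1 + 0 + 0 + 0 = 12

12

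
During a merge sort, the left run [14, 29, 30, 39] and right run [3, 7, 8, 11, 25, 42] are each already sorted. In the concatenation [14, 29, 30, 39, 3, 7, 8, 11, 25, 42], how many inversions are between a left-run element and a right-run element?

Take each right-half value and tally the left-half values above it:
r = 3: 14, 29, 30, 39 → 4
r = 7: 14, 29, 30, 39 → 4
r = 8: 14, 29, 30, 39 → 4
r = 11: 14, 29, 30, 39 → 4
r = 25: 29, 30, 39 → 3
r = 42: none → 0
Cross-inversions: 4 + 4 + 4 + 4 + 3 + 0 = 19

19 cross-inversions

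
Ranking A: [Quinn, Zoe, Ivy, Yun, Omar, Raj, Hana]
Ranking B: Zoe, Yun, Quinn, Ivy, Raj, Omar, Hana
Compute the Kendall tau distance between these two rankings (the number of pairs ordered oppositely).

4 discordant pairs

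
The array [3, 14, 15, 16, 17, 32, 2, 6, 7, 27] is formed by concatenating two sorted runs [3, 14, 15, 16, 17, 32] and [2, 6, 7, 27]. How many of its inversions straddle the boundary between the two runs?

17 split inversions

For each element r of the right run, count left-run elements greater than r:
r = 2: 3, 14, 15, 16, 17, 32 → 6
r = 6: 14, 15, 16, 17, 32 → 5
r = 7: 14, 15, 16, 17, 32 → 5
r = 27: 32 → 1
Cross-inversions: 6 + 5 + 5 + 1 = 17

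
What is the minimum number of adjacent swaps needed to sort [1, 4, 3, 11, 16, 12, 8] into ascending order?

5 swaps

The minimum number of adjacent swaps to sort an array equals its inversion count, since every such swap removes exactly one inversion.
Count inversions — for each element, later elements that are smaller:
1: none → 0
4: 3 → 1
3: none → 0
11: 8 → 1
16: 12, 8 → 2
12: 8 → 1
8: none → 0
Total inversions: 0 + 1 + 0 + 1 + 2 + 1 + 0 = 5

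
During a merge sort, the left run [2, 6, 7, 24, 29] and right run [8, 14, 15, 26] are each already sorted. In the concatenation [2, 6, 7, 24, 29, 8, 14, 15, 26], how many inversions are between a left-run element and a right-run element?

Take each right-half value and tally the left-half values above it:
r = 8: 24, 29 → 2
r = 14: 24, 29 → 2
r = 15: 24, 29 → 2
r = 26: 29 → 1
Cross-inversions: 2 + 2 + 2 + 1 = 7

7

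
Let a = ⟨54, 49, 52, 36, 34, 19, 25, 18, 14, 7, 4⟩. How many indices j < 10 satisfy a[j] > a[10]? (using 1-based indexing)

9

The element at index 10 is 7.
Elements before it: 54, 49, 52, 36, 34, 19, 25, 18, 14
Those larger than 7: 54, 49, 52, 36, 34, 19, 25, 18, 14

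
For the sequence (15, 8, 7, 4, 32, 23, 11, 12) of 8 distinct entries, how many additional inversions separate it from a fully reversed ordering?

Maximum inversions for 8 distinct elements is C(8, 2) = 8·7/2 = 28.
Current inversions — for each element, count later smaller elements:
15: 5
8: 2
7: 1
4: 0
32: 3
23: 2
11: 0
12: 0
Current total: 5 + 2 + 1 + 0 + 3 + 2 + 0 + 0 = 13
Shortfall: 28 − 13 = 15

15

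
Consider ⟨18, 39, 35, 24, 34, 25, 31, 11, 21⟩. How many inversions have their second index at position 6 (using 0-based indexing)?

The element at index 6 is 31.
Elements before it: 18, 39, 35, 24, 34, 25
Those larger than 31: 39, 35, 34

3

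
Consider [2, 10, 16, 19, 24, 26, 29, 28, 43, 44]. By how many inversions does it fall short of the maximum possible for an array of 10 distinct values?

Maximum inversions for 10 distinct elements is C(10, 2) = 10·9/2 = 45.
Current inversions — for each element, count later smaller elements:
2: 0
10: 0
16: 0
19: 0
24: 0
26: 0
29: 1
28: 0
43: 0
44: 0
Current total: 0 + 0 + 0 + 0 + 0 + 0 + 1 + 0 + 0 + 0 = 1
Shortfall: 45 − 1 = 44

44 inversions short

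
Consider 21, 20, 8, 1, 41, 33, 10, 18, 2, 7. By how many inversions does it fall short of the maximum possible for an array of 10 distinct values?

16

Maximum inversions for 10 distinct elements is C(10, 2) = 10·9/2 = 45.
Current inversions — for each element, count later smaller elements:
21: 7
20: 6
8: 3
1: 0
41: 5
33: 4
10: 2
18: 2
2: 0
7: 0
Current total: 7 + 6 + 3 + 0 + 5 + 4 + 2 + 2 + 0 + 0 = 29
Shortfall: 45 − 29 = 16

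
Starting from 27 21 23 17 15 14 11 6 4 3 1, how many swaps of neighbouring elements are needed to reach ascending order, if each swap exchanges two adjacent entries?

Swaps: 54

Each adjacent swap fixes exactly one inversion, so the minimum swap count equals the number of inversions.
Count inversions — for each element, later elements that are smaller:
27: 21, 23, 17, 15, 14, 11, 6, 4, 3, 1 → 10
21: 17, 15, 14, 11, 6, 4, 3, 1 → 8
23: 17, 15, 14, 11, 6, 4, 3, 1 → 8
17: 15, 14, 11, 6, 4, 3, 1 → 7
15: 14, 11, 6, 4, 3, 1 → 6
14: 11, 6, 4, 3, 1 → 5
11: 6, 4, 3, 1 → 4
6: 4, 3, 1 → 3
4: 3, 1 → 2
3: 1 → 1
1: none → 0
Total inversions: 10 + 8 + 8 + 7 + 6 + 5 + 4 + 3 + 2 + 1 + 0 = 54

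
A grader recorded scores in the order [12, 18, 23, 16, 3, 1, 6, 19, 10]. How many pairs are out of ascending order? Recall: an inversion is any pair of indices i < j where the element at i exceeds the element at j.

21

Element-by-element contributions:
12: 4
18: 5
23: 6
16: 4
3: 1
1: 0
6: 0
19: 1
10: 0
Sum: 4 + 5 + 6 + 4 + 1 + 0 + 0 + 1 + 0 = 21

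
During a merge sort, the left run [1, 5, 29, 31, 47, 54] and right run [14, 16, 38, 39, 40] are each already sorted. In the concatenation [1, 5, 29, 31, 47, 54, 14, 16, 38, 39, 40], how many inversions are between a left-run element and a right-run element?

Cross-inversions: 14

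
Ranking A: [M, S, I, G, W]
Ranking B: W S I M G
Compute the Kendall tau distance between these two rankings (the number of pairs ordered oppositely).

Assign each item its position (1..5) in the first ordering, then rewrite the second ordering as that position sequence:
positions: M→1, S→2, I→3, G→4, W→5
second ordering as positions: [5, 2, 3, 1, 4]
Discordant pairs = inversions in this position sequence.
5: 2, 3, 1, 4 → 4
2: 1 → 1
3: 1 → 1
1: 0
4: 0
Total: 4 + 1 + 1 + 0 + 0 = 6

6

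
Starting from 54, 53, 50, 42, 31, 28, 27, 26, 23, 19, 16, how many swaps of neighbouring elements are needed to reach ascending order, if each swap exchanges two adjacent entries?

The minimum number of adjacent swaps to sort an array equals its inversion count, since every such swap removes exactly one inversion.
Count inversions — for each element, later elements that are smaller:
54: 53, 50, 42, 31, 28, 27, 26, 23, 19, 16 → 10
53: 50, 42, 31, 28, 27, 26, 23, 19, 16 → 9
50: 42, 31, 28, 27, 26, 23, 19, 16 → 8
42: 31, 28, 27, 26, 23, 19, 16 → 7
31: 28, 27, 26, 23, 19, 16 → 6
28: 27, 26, 23, 19, 16 → 5
27: 26, 23, 19, 16 → 4
26: 23, 19, 16 → 3
23: 19, 16 → 2
19: 16 → 1
16: none → 0
Total inversions: 10 + 9 + 8 + 7 + 6 + 5 + 4 + 3 + 2 + 1 + 0 = 55

55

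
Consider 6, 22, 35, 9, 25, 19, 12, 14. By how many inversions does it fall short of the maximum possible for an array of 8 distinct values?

14

Maximum inversions for 8 distinct elements is C(8, 2) = 8·7/2 = 28.
Current inversions — for each element, count later smaller elements:
6: 0
22: 4
35: 5
9: 0
25: 3
19: 2
12: 0
14: 0
Current total: 0 + 4 + 5 + 0 + 3 + 2 + 0 + 0 = 14
Shortfall: 28 − 14 = 14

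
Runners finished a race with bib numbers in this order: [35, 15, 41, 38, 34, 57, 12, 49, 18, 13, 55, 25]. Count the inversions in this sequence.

34

Sweep left to right; for each value list the smaller values that follow it:
35 → 15, 34, 12, 18, 13, 25 → 6
15 → 12, 13 → 2
41 → 38, 34, 12, 18, 13, 25 → 6
38 → 34, 12, 18, 13, 25 → 5
34 → 12, 18, 13, 25 → 4
57 → 12, 49, 18, 13, 55, 25 → 6
12 → none → 0
49 → 18, 13, 25 → 3
18 → 13 → 1
13 → none → 0
55 → 25 → 1
25 → none → 0
Sum: 6 + 2 + 6 + 5 + 4 + 6 + 0 + 3 + 1 + 0 + 1 + 0 = 34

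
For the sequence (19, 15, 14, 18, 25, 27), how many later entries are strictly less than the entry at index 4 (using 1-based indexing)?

0

The element at index 4 is 18.
Elements after it: 25, 27
None of them are smaller than 18.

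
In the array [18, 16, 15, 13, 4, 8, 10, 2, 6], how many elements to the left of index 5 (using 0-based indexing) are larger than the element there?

4 such elements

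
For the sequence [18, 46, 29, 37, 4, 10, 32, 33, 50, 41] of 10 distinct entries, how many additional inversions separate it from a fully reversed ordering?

Maximum inversions for 10 distinct elements is C(10, 2) = 10·9/2 = 45.
Current inversions — for each element, count later smaller elements:
18: 2
46: 7
29: 2
37: 4
4: 0
10: 0
32: 0
33: 0
50: 1
41: 0
Current total: 2 + 7 + 2 + 4 + 0 + 0 + 0 + 0 + 1 + 0 = 16
Shortfall: 45 − 16 = 29

29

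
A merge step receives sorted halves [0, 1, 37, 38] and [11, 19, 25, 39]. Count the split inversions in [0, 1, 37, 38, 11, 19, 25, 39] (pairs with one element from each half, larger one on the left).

6 split inversions

Take each right-half value and tally the left-half values above it:
r = 11: 37, 38 → 2
r = 19: 37, 38 → 2
r = 25: 37, 38 → 2
r = 39: none → 0
Cross-inversions: 2 + 2 + 2 + 0 = 6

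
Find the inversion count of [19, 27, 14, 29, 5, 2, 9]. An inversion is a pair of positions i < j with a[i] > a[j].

Sweep left to right; for each value list the smaller values that follow it:
19 → 14, 5, 2, 9 → 4
27 → 14, 5, 2, 9 → 4
14 → 5, 2, 9 → 3
29 → 5, 2, 9 → 3
5 → 2 → 1
2 → none → 0
9 → none → 0
Sum: 4 + 4 + 3 + 3 + 1 + 0 + 0 = 15

15 inversions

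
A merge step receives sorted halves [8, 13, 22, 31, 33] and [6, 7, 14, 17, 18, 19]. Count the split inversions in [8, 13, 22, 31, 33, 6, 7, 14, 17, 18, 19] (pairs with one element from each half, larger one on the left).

22

Take each right-half value and tally the left-half values above it:
r = 6: 8, 13, 22, 31, 33 → 5
r = 7: 8, 13, 22, 31, 33 → 5
r = 14: 22, 31, 33 → 3
r = 17: 22, 31, 33 → 3
r = 18: 22, 31, 33 → 3
r = 19: 22, 31, 33 → 3
Cross-inversions: 5 + 5 + 3 + 3 + 3 + 3 = 22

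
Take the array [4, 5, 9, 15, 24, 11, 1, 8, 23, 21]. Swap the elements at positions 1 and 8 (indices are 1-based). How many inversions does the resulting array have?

18

Positions 1 and 8 hold 4 and 8; after swapping, the array is [8, 5, 9, 15, 24, 11, 1, 4, 23, 21].
Count, for each position, how many later elements it exceeds:
8 → 5, 1, 4 → 3
5 → 1, 4 → 2
9 → 1, 4 → 2
15 → 11, 1, 4 → 3
24 → 11, 1, 4, 23, 21 → 5
11 → 1, 4 → 2
1 → none → 0
4 → none → 0
23 → 21 → 1
21 → none → 0
Sum: 3 + 2 + 2 + 3 + 5 + 2 + 0 + 0 + 1 + 0 = 18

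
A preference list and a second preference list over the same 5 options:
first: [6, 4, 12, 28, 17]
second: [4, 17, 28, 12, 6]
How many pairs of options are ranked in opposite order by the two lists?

Assign each item its position (1..5) in the first ordering, then rewrite the second ordering as that position sequence:
positions: 6→1, 4→2, 12→3, 28→4, 17→5
second ordering as positions: [2, 5, 4, 3, 1]
Discordant pairs = inversions in this position sequence.
2: 1 → 1
5: 4, 3, 1 → 3
4: 3, 1 → 2
3: 1 → 1
1: 0
Total: 1 + 3 + 2 + 1 + 0 = 7

There are 7 pairs.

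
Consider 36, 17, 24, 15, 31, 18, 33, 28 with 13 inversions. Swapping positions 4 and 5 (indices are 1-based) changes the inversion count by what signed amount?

+1

Positions 4 and 5 hold 15 and 31; after swapping, the array is [36, 17, 24, 31, 15, 18, 33, 28].
Sweep left to right; for each value list the smaller values that follow it:
36 → 17, 24, 31, 15, 18, 33, 28 → 7
17 → 15 → 1
24 → 15, 18 → 2
31 → 15, 18, 28 → 3
15 → none → 0
18 → none → 0
33 → 28 → 1
28 → none → 0
Sum: 7 + 1 + 2 + 3 + 0 + 0 + 1 + 0 = 14
Change: 14 − 13 = +1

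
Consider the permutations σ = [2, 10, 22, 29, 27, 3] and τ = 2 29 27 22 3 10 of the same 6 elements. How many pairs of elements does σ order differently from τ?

6 discordant pairs

Assign each item its position (1..6) in the first ordering, then rewrite the second ordering as that position sequence:
positions: 2→1, 10→2, 22→3, 29→4, 27→5, 3→6
second ordering as positions: [1, 4, 5, 3, 6, 2]
Discordant pairs = inversions in this position sequence.
1: 0
4: 3, 2 → 2
5: 3, 2 → 2
3: 2 → 1
6: 2 → 1
2: 0
Total: 0 + 2 + 2 + 1 + 1 + 0 = 6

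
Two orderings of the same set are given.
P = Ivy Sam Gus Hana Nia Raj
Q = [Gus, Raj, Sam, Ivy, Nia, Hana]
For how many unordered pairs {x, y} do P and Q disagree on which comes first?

Assign each item its position (1..6) in the first ordering, then rewrite the second ordering as that position sequence:
positions: Ivy→1, Sam→2, Gus→3, Hana→4, Nia→5, Raj→6
second ordering as positions: [3, 6, 2, 1, 5, 4]
Discordant pairs = inversions in this position sequence.
3: 2, 1 → 2
6: 2, 1, 5, 4 → 4
2: 1 → 1
1: 0
5: 4 → 1
4: 0
Total: 2 + 4 + 1 + 0 + 1 + 0 = 8

8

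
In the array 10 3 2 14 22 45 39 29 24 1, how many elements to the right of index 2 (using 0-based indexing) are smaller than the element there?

The element at index 2 is 2.
Elements after it: 14, 22, 45, 39, 29, 24, 1
Those smaller than 2: 1

1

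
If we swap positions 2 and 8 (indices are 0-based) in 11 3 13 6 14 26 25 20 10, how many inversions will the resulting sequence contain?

Positions 2 and 8 hold 13 and 10; after swapping, the array is [11, 3, 10, 6, 14, 26, 25, 20, 13].
Sweep left to right; for each value list the smaller values that follow it:
11: 3
3: 0
10: 1
6: 0
14: 1
26: 3
25: 2
20: 1
13: 0
Sum: 3 + 0 + 1 + 0 + 1 + 3 + 2 + 1 + 0 = 11

11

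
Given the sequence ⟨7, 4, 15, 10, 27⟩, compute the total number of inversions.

Inversions: 2

Listing every pair i<j with a[i]>a[j] (using 1-based positions):
(1,2): 7 > 4
(3,4): 15 > 10
That's 2 pairs.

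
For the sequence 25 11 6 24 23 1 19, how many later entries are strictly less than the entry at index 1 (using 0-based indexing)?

2

The element at index 1 is 11.
Elements after it: 6, 24, 23, 1, 19
Those smaller than 11: 6, 1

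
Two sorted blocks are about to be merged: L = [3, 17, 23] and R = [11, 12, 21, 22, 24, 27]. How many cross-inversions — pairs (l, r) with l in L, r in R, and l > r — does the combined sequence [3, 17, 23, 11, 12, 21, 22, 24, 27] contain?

For each element r of the right run, count left-run elements greater than r:
r = 11: 17, 23 → 2
r = 12: 17, 23 → 2
r = 21: 23 → 1
r = 22: 23 → 1
r = 24: none → 0
r = 27: none → 0
Cross-inversions: 2 + 2 + 1 + 1 + 0 + 0 = 6

6 split inversions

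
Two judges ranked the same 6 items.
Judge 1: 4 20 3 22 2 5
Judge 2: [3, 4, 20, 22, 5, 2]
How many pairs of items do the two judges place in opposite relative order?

Discordant pairs: 3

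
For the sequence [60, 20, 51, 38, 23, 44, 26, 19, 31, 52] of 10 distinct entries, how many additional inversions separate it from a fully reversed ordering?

20

Maximum inversions for 10 distinct elements is C(10, 2) = 10·9/2 = 45.
Current inversions — for each element, count later smaller elements:
60: 9
20: 1
51: 6
38: 4
23: 1
44: 3
26: 1
19: 0
31: 0
52: 0
Current total: 9 + 1 + 6 + 4 + 1 + 3 + 1 + 0 + 0 + 0 = 25
Shortfall: 45 − 25 = 20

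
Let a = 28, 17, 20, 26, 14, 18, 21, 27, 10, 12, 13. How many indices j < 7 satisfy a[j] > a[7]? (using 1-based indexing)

The element at index 7 is 21.
Elements before it: 28, 17, 20, 26, 14, 18
Those larger than 21: 28, 26

2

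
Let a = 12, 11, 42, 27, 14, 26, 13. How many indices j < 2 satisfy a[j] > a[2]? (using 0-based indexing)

0

The element at index 2 is 42.
Elements before it: 12, 11
None of them are larger than 42.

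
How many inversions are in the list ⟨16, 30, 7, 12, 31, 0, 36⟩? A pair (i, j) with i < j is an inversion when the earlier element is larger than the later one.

Sweep left to right; for each value list the smaller values that follow it:
16 → 7, 12, 0 → 3
30 → 7, 12, 0 → 3
7 → 0 → 1
12 → 0 → 1
31 → 0 → 1
0 → none → 0
36 → none → 0
Sum: 3 + 3 + 1 + 1 + 1 + 0 + 0 = 9

9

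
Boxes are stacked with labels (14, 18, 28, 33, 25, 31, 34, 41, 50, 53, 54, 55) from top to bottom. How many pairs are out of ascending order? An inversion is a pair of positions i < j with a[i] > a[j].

3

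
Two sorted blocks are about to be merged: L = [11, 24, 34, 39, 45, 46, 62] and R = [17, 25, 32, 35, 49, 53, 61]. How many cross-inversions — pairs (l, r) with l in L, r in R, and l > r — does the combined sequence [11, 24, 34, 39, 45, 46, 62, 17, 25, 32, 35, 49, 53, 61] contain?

23 cross-inversions

Take each right-half value and tally the left-half values above it:
r = 17: 24, 34, 39, 45, 46, 62 → 6
r = 25: 34, 39, 45, 46, 62 → 5
r = 32: 34, 39, 45, 46, 62 → 5
r = 35: 39, 45, 46, 62 → 4
r = 49: 62 → 1
r = 53: 62 → 1
r = 61: 62 → 1
Cross-inversions: 6 + 5 + 5 + 4 + 1 + 1 + 1 = 23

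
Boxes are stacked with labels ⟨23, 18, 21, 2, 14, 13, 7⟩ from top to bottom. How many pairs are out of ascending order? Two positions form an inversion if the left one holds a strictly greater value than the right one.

For each element, count later entries that are smaller:
23 → 18, 21, 2, 14, 13, 7 → 6
18 → 2, 14, 13, 7 → 4
21 → 2, 14, 13, 7 → 4
2 → none → 0
14 → 13, 7 → 2
13 → 7 → 1
7 → none → 0
Sum: 6 + 4 + 4 + 0 + 2 + 1 + 0 = 17

17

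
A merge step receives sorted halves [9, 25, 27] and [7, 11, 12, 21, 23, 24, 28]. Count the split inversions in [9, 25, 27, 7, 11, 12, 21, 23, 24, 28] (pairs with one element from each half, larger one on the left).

Take each right-half value and tally the left-half values above it:
r = 7: 9, 25, 27 → 3
r = 11: 25, 27 → 2
r = 12: 25, 27 → 2
r = 21: 25, 27 → 2
r = 23: 25, 27 → 2
r = 24: 25, 27 → 2
r = 28: none → 0
Cross-inversions: 3 + 2 + 2 + 2 + 2 + 2 + 0 = 13

13 split inversions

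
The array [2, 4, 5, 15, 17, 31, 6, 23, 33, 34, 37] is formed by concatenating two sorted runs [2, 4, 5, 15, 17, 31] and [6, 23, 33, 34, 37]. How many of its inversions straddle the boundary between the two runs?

For each element r of the right run, count left-run elements greater than r:
r = 6: 15, 17, 31 → 3
r = 23: 31 → 1
r = 33: none → 0
r = 34: none → 0
r = 37: none → 0
Cross-inversions: 3 + 1 + 0 + 0 + 0 = 4

4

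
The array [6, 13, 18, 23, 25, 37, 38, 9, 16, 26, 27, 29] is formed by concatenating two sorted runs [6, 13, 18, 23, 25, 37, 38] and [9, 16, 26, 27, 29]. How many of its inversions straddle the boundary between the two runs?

17 cross-inversions

Count, for every r in R, how many entries of L exceed r:
r = 9: 13, 18, 23, 25, 37, 38 → 6
r = 16: 18, 23, 25, 37, 38 → 5
r = 26: 37, 38 → 2
r = 27: 37, 38 → 2
r = 29: 37, 38 → 2
Cross-inversions: 6 + 5 + 2 + 2 + 2 = 17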